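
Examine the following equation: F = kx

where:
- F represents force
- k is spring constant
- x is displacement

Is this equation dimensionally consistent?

Yes

F (force) has dimensions [L M T^-2].
k (spring constant) has dimensions [M T^-2].
x (displacement) has dimensions [L].

Left side: [L M T^-2]
Right side: [L M T^-2]

Both sides have the same dimensions, so the equation is dimensionally consistent.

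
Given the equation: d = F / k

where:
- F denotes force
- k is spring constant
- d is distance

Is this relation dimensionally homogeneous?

Yes

F (force) has dimensions [L M T^-2].
k (spring constant) has dimensions [M T^-2].
d (distance) has dimensions [L].

Left side: [L]
Right side: [L]

Both sides have the same dimensions, so the equation is dimensionally consistent.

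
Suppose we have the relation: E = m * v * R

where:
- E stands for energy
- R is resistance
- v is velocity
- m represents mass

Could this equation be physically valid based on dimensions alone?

No

E (energy) has dimensions [L^2 M T^-2].
R (resistance) has dimensions [I^-2 L^2 M T^-3].
v (velocity) has dimensions [L T^-1].
m (mass) has dimensions [M].

Left side: [L^2 M T^-2]
Right side: [I^-2 L^3 M^2 T^-4]

The two sides have different dimensions, so the equation is NOT dimensionally consistent.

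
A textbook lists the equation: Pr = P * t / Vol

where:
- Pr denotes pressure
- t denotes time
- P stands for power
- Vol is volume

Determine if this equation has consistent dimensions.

Yes

Pr (pressure) has dimensions [L^-1 M T^-2].
t (time) has dimensions [T].
P (power) has dimensions [L^2 M T^-3].
Vol (volume) has dimensions [L^3].

Left side: [L^-1 M T^-2]
Right side: [L^-1 M T^-2]

Both sides have the same dimensions, so the equation is dimensionally consistent.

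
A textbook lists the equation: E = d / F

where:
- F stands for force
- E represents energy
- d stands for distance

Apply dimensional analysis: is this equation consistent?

No

F (force) has dimensions [L M T^-2].
E (energy) has dimensions [L^2 M T^-2].
d (distance) has dimensions [L].

Left side: [L^2 M T^-2]
Right side: [M^-1 T^2]

The two sides have different dimensions, so the equation is NOT dimensionally consistent.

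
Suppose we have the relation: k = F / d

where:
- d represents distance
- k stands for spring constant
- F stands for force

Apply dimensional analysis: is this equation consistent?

Yes

d (distance) has dimensions [L].
k (spring constant) has dimensions [M T^-2].
F (force) has dimensions [L M T^-2].

Left side: [M T^-2]
Right side: [M T^-2]

Both sides have the same dimensions, so the equation is dimensionally consistent.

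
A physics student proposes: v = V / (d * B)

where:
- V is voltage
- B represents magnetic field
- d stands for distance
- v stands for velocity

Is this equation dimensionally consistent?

Yes

V (voltage) has dimensions [I^-1 L^2 M T^-3].
B (magnetic field) has dimensions [I^-1 M T^-2].
d (distance) has dimensions [L].
v (velocity) has dimensions [L T^-1].

Left side: [L T^-1]
Right side: [L T^-1]

Both sides have the same dimensions, so the equation is dimensionally consistent.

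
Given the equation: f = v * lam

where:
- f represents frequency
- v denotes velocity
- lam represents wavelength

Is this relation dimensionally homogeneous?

No

f (frequency) has dimensions [T^-1].
v (velocity) has dimensions [L T^-1].
lam (wavelength) has dimensions [L].

Left side: [T^-1]
Right side: [L^2 T^-1]

The two sides have different dimensions, so the equation is NOT dimensionally consistent.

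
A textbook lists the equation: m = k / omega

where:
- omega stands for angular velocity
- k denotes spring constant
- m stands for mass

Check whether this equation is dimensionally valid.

No

omega (angular velocity) has dimensions [T^-1].
k (spring constant) has dimensions [M T^-2].
m (mass) has dimensions [M].

Left side: [M]
Right side: [M T^-1]

The two sides have different dimensions, so the equation is NOT dimensionally consistent.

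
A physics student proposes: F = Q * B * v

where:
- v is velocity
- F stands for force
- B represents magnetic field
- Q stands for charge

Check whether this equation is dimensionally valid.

Yes

v (velocity) has dimensions [L T^-1].
F (force) has dimensions [L M T^-2].
B (magnetic field) has dimensions [I^-1 M T^-2].
Q (charge) has dimensions [I T].

Left side: [L M T^-2]
Right side: [L M T^-2]

Both sides have the same dimensions, so the equation is dimensionally consistent.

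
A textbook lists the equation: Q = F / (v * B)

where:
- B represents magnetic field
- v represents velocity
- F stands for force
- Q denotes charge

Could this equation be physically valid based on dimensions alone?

Yes

B (magnetic field) has dimensions [I^-1 M T^-2].
v (velocity) has dimensions [L T^-1].
F (force) has dimensions [L M T^-2].
Q (charge) has dimensions [I T].

Left side: [I T]
Right side: [I T]

Both sides have the same dimensions, so the equation is dimensionally consistent.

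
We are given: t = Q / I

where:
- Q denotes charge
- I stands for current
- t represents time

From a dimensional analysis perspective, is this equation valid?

Yes

Q (charge) has dimensions [I T].
I (current) has dimensions [I].
t (time) has dimensions [T].

Left side: [T]
Right side: [T]

Both sides have the same dimensions, so the equation is dimensionally consistent.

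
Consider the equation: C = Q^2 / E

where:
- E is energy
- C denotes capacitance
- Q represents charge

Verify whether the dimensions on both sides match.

Yes

E (energy) has dimensions [L^2 M T^-2].
C (capacitance) has dimensions [I^2 L^-2 M^-1 T^4].
Q (charge) has dimensions [I T].

Left side: [I^2 L^-2 M^-1 T^4]
Right side: [I^2 L^-2 M^-1 T^4]

Both sides have the same dimensions, so the equation is dimensionally consistent.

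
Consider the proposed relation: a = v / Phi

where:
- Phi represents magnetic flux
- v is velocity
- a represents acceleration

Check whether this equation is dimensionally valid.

No

Phi (magnetic flux) has dimensions [I^-1 L^2 M T^-2].
v (velocity) has dimensions [L T^-1].
a (acceleration) has dimensions [L T^-2].

Left side: [L T^-2]
Right side: [I L^-1 M^-1 T]

The two sides have different dimensions, so the equation is NOT dimensionally consistent.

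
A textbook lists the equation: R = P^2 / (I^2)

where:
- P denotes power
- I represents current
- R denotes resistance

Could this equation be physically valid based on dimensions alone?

No

P (power) has dimensions [L^2 M T^-3].
I (current) has dimensions [I].
R (resistance) has dimensions [I^-2 L^2 M T^-3].

Left side: [I^-2 L^2 M T^-3]
Right side: [I^-2 L^4 M^2 T^-6]

The two sides have different dimensions, so the equation is NOT dimensionally consistent.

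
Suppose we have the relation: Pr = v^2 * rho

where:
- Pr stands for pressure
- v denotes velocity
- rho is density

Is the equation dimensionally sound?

Yes

Pr (pressure) has dimensions [L^-1 M T^-2].
v (velocity) has dimensions [L T^-1].
rho (density) has dimensions [L^-3 M].

Left side: [L^-1 M T^-2]
Right side: [L^-1 M T^-2]

Both sides have the same dimensions, so the equation is dimensionally consistent.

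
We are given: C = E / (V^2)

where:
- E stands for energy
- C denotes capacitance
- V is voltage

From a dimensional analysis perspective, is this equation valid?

Yes

E (energy) has dimensions [L^2 M T^-2].
C (capacitance) has dimensions [I^2 L^-2 M^-1 T^4].
V (voltage) has dimensions [I^-1 L^2 M T^-3].

Left side: [I^2 L^-2 M^-1 T^4]
Right side: [I^2 L^-2 M^-1 T^4]

Both sides have the same dimensions, so the equation is dimensionally consistent.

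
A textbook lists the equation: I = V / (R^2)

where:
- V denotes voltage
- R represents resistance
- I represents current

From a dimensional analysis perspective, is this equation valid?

No

V (voltage) has dimensions [I^-1 L^2 M T^-3].
R (resistance) has dimensions [I^-2 L^2 M T^-3].
I (current) has dimensions [I].

Left side: [I]
Right side: [I^3 L^-2 M^-1 T^3]

The two sides have different dimensions, so the equation is NOT dimensionally consistent.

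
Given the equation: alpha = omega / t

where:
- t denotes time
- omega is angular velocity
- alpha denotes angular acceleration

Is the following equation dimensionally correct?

Yes

t (time) has dimensions [T].
omega (angular velocity) has dimensions [T^-1].
alpha (angular acceleration) has dimensions [T^-2].

Left side: [T^-2]
Right side: [T^-2]

Both sides have the same dimensions, so the equation is dimensionally consistent.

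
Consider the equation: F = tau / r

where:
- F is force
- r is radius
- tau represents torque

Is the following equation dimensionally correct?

Yes

F (force) has dimensions [L M T^-2].
r (radius) has dimensions [L].
tau (torque) has dimensions [L^2 M T^-2].

Left side: [L M T^-2]
Right side: [L M T^-2]

Both sides have the same dimensions, so the equation is dimensionally consistent.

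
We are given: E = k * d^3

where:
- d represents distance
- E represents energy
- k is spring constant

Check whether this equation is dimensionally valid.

No

d (distance) has dimensions [L].
E (energy) has dimensions [L^2 M T^-2].
k (spring constant) has dimensions [M T^-2].

Left side: [L^2 M T^-2]
Right side: [L^3 M T^-2]

The two sides have different dimensions, so the equation is NOT dimensionally consistent.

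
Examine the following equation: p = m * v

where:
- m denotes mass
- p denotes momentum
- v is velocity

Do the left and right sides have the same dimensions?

Yes

m (mass) has dimensions [M].
p (momentum) has dimensions [L M T^-1].
v (velocity) has dimensions [L T^-1].

Left side: [L M T^-1]
Right side: [L M T^-1]

Both sides have the same dimensions, so the equation is dimensionally consistent.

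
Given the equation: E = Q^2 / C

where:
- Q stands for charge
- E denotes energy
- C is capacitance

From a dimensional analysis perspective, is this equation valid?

Yes

Q (charge) has dimensions [I T].
E (energy) has dimensions [L^2 M T^-2].
C (capacitance) has dimensions [I^2 L^-2 M^-1 T^4].

Left side: [L^2 M T^-2]
Right side: [L^2 M T^-2]

Both sides have the same dimensions, so the equation is dimensionally consistent.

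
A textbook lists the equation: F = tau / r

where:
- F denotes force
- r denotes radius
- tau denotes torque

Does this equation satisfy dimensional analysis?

Yes

F (force) has dimensions [L M T^-2].
r (radius) has dimensions [L].
tau (torque) has dimensions [L^2 M T^-2].

Left side: [L M T^-2]
Right side: [L M T^-2]

Both sides have the same dimensions, so the equation is dimensionally consistent.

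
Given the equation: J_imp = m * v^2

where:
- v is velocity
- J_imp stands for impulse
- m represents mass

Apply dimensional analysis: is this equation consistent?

No

v (velocity) has dimensions [L T^-1].
J_imp (impulse) has dimensions [L M T^-1].
m (mass) has dimensions [M].

Left side: [L M T^-1]
Right side: [L^2 M T^-2]

The two sides have different dimensions, so the equation is NOT dimensionally consistent.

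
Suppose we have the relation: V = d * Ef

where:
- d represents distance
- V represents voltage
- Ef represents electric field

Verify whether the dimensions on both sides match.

Yes

d (distance) has dimensions [L].
V (voltage) has dimensions [I^-1 L^2 M T^-3].
Ef (electric field) has dimensions [I^-1 L M T^-3].

Left side: [I^-1 L^2 M T^-3]
Right side: [I^-1 L^2 M T^-3]

Both sides have the same dimensions, so the equation is dimensionally consistent.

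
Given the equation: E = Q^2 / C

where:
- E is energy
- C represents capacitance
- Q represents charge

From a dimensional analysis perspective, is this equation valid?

Yes

E (energy) has dimensions [L^2 M T^-2].
C (capacitance) has dimensions [I^2 L^-2 M^-1 T^4].
Q (charge) has dimensions [I T].

Left side: [L^2 M T^-2]
Right side: [L^2 M T^-2]

Both sides have the same dimensions, so the equation is dimensionally consistent.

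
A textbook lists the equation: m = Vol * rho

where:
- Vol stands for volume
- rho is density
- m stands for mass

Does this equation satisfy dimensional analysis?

Yes

Vol (volume) has dimensions [L^3].
rho (density) has dimensions [L^-3 M].
m (mass) has dimensions [M].

Left side: [M]
Right side: [M]

Both sides have the same dimensions, so the equation is dimensionally consistent.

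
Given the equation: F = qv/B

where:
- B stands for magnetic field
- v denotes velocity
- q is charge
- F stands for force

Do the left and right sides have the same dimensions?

No

B (magnetic field) has dimensions [I^-1 M T^-2].
v (velocity) has dimensions [L T^-1].
q (charge) has dimensions [I T].
F (force) has dimensions [L M T^-2].

Left side: [L M T^-2]
Right side: [I^2 L M^-1 T^2]

The two sides have different dimensions, so the equation is NOT dimensionally consistent.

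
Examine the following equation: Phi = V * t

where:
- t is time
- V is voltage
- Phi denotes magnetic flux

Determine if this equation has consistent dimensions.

Yes

t (time) has dimensions [T].
V (voltage) has dimensions [I^-1 L^2 M T^-3].
Phi (magnetic flux) has dimensions [I^-1 L^2 M T^-2].

Left side: [I^-1 L^2 M T^-2]
Right side: [I^-1 L^2 M T^-2]

Both sides have the same dimensions, so the equation is dimensionally consistent.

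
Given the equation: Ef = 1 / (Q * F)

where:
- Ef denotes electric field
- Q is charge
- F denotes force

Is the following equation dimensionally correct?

No

Ef (electric field) has dimensions [I^-1 L M T^-3].
Q (charge) has dimensions [I T].
F (force) has dimensions [L M T^-2].

Left side: [I^-1 L M T^-3]
Right side: [I^-1 L^-1 M^-1 T]

The two sides have different dimensions, so the equation is NOT dimensionally consistent.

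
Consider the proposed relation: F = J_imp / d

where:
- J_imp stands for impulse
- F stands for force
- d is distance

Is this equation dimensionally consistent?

No

J_imp (impulse) has dimensions [L M T^-1].
F (force) has dimensions [L M T^-2].
d (distance) has dimensions [L].

Left side: [L M T^-2]
Right side: [M T^-1]

The two sides have different dimensions, so the equation is NOT dimensionally consistent.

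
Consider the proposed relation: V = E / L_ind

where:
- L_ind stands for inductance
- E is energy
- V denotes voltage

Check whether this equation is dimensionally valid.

No

L_ind (inductance) has dimensions [I^-2 L^2 M T^-2].
E (energy) has dimensions [L^2 M T^-2].
V (voltage) has dimensions [I^-1 L^2 M T^-3].

Left side: [I^-1 L^2 M T^-3]
Right side: [I^2]

The two sides have different dimensions, so the equation is NOT dimensionally consistent.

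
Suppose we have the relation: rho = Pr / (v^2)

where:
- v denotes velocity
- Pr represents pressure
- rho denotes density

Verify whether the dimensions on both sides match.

Yes

v (velocity) has dimensions [L T^-1].
Pr (pressure) has dimensions [L^-1 M T^-2].
rho (density) has dimensions [L^-3 M].

Left side: [L^-3 M]
Right side: [L^-3 M]

Both sides have the same dimensions, so the equation is dimensionally consistent.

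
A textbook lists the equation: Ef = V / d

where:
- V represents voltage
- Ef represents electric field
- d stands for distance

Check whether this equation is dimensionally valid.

Yes

V (voltage) has dimensions [I^-1 L^2 M T^-3].
Ef (electric field) has dimensions [I^-1 L M T^-3].
d (distance) has dimensions [L].

Left side: [I^-1 L M T^-3]
Right side: [I^-1 L M T^-3]

Both sides have the same dimensions, so the equation is dimensionally consistent.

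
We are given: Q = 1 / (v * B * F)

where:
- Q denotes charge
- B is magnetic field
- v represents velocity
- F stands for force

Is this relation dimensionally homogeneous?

No

Q (charge) has dimensions [I T].
B (magnetic field) has dimensions [I^-1 M T^-2].
v (velocity) has dimensions [L T^-1].
F (force) has dimensions [L M T^-2].

Left side: [I T]
Right side: [I L^-2 M^-2 T^5]

The two sides have different dimensions, so the equation is NOT dimensionally consistent.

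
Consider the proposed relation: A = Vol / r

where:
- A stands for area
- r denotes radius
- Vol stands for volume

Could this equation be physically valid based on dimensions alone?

Yes

A (area) has dimensions [L^2].
r (radius) has dimensions [L].
Vol (volume) has dimensions [L^3].

Left side: [L^2]
Right side: [L^2]

Both sides have the same dimensions, so the equation is dimensionally consistent.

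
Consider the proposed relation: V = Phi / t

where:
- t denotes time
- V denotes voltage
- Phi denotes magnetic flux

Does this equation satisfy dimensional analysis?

Yes

t (time) has dimensions [T].
V (voltage) has dimensions [I^-1 L^2 M T^-3].
Phi (magnetic flux) has dimensions [I^-1 L^2 M T^-2].

Left side: [I^-1 L^2 M T^-3]
Right side: [I^-1 L^2 M T^-3]

Both sides have the same dimensions, so the equation is dimensionally consistent.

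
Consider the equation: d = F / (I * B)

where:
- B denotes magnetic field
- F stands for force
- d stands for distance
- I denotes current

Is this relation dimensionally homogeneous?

Yes

B (magnetic field) has dimensions [I^-1 M T^-2].
F (force) has dimensions [L M T^-2].
d (distance) has dimensions [L].
I (current) has dimensions [I].

Left side: [L]
Right side: [L]

Both sides have the same dimensions, so the equation is dimensionally consistent.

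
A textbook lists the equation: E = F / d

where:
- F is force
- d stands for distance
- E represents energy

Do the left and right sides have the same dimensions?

No

F (force) has dimensions [L M T^-2].
d (distance) has dimensions [L].
E (energy) has dimensions [L^2 M T^-2].

Left side: [L^2 M T^-2]
Right side: [M T^-2]

The two sides have different dimensions, so the equation is NOT dimensionally consistent.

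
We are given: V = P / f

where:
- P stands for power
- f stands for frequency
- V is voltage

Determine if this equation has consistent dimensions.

No

P (power) has dimensions [L^2 M T^-3].
f (frequency) has dimensions [T^-1].
V (voltage) has dimensions [I^-1 L^2 M T^-3].

Left side: [I^-1 L^2 M T^-3]
Right side: [L^2 M T^-2]

The two sides have different dimensions, so the equation is NOT dimensionally consistent.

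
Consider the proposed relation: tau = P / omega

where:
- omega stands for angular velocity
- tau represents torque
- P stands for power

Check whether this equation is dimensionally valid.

Yes

omega (angular velocity) has dimensions [T^-1].
tau (torque) has dimensions [L^2 M T^-2].
P (power) has dimensions [L^2 M T^-3].

Left side: [L^2 M T^-2]
Right side: [L^2 M T^-2]

Both sides have the same dimensions, so the equation is dimensionally consistent.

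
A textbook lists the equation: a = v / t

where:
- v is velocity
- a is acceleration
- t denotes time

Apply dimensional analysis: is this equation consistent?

Yes

v (velocity) has dimensions [L T^-1].
a (acceleration) has dimensions [L T^-2].
t (time) has dimensions [T].

Left side: [L T^-2]
Right side: [L T^-2]

Both sides have the same dimensions, so the equation is dimensionally consistent.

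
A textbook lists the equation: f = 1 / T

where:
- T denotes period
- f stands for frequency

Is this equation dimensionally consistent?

Yes

T (period) has dimensions [T].
f (frequency) has dimensions [T^-1].

Left side: [T^-1]
Right side: [T^-1]

Both sides have the same dimensions, so the equation is dimensionally consistent.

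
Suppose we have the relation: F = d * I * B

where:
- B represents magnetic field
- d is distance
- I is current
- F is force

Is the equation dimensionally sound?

Yes

B (magnetic field) has dimensions [I^-1 M T^-2].
d (distance) has dimensions [L].
I (current) has dimensions [I].
F (force) has dimensions [L M T^-2].

Left side: [L M T^-2]
Right side: [L M T^-2]

Both sides have the same dimensions, so the equation is dimensionally consistent.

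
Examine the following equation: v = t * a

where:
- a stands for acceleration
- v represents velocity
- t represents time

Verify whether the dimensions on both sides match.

Yes

a (acceleration) has dimensions [L T^-2].
v (velocity) has dimensions [L T^-1].
t (time) has dimensions [T].

Left side: [L T^-1]
Right side: [L T^-1]

Both sides have the same dimensions, so the equation is dimensionally consistent.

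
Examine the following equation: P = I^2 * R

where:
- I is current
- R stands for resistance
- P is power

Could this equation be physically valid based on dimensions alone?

Yes

I (current) has dimensions [I].
R (resistance) has dimensions [I^-2 L^2 M T^-3].
P (power) has dimensions [L^2 M T^-3].

Left side: [L^2 M T^-3]
Right side: [L^2 M T^-3]

Both sides have the same dimensions, so the equation is dimensionally consistent.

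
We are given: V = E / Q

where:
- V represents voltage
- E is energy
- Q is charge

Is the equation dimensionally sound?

Yes

V (voltage) has dimensions [I^-1 L^2 M T^-3].
E (energy) has dimensions [L^2 M T^-2].
Q (charge) has dimensions [I T].

Left side: [I^-1 L^2 M T^-3]
Right side: [I^-1 L^2 M T^-3]

Both sides have the same dimensions, so the equation is dimensionally consistent.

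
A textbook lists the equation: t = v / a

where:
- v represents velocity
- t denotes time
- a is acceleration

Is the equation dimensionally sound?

Yes

v (velocity) has dimensions [L T^-1].
t (time) has dimensions [T].
a (acceleration) has dimensions [L T^-2].

Left side: [T]
Right side: [T]

Both sides have the same dimensions, so the equation is dimensionally consistent.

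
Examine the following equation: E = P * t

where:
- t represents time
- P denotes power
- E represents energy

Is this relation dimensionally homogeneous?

Yes

t (time) has dimensions [T].
P (power) has dimensions [L^2 M T^-3].
E (energy) has dimensions [L^2 M T^-2].

Left side: [L^2 M T^-2]
Right side: [L^2 M T^-2]

Both sides have the same dimensions, so the equation is dimensionally consistent.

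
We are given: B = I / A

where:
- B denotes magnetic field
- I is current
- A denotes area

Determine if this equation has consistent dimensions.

No

B (magnetic field) has dimensions [I^-1 M T^-2].
I (current) has dimensions [I].
A (area) has dimensions [L^2].

Left side: [I^-1 M T^-2]
Right side: [I L^-2]

The two sides have different dimensions, so the equation is NOT dimensionally consistent.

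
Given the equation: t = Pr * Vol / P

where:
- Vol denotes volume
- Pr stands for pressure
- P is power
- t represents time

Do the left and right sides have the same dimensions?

Yes

Vol (volume) has dimensions [L^3].
Pr (pressure) has dimensions [L^-1 M T^-2].
P (power) has dimensions [L^2 M T^-3].
t (time) has dimensions [T].

Left side: [T]
Right side: [T]

Both sides have the same dimensions, so the equation is dimensionally consistent.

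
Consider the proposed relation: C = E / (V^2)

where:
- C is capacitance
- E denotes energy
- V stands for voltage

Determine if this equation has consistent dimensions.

Yes

C (capacitance) has dimensions [I^2 L^-2 M^-1 T^4].
E (energy) has dimensions [L^2 M T^-2].
V (voltage) has dimensions [I^-1 L^2 M T^-3].

Left side: [I^2 L^-2 M^-1 T^4]
Right side: [I^2 L^-2 M^-1 T^4]

Both sides have the same dimensions, so the equation is dimensionally consistent.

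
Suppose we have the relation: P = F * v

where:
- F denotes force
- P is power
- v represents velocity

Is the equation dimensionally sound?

Yes

F (force) has dimensions [L M T^-2].
P (power) has dimensions [L^2 M T^-3].
v (velocity) has dimensions [L T^-1].

Left side: [L^2 M T^-3]
Right side: [L^2 M T^-3]

Both sides have the same dimensions, so the equation is dimensionally consistent.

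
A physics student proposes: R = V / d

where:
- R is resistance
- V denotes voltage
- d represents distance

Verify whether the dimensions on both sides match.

No

R (resistance) has dimensions [I^-2 L^2 M T^-3].
V (voltage) has dimensions [I^-1 L^2 M T^-3].
d (distance) has dimensions [L].

Left side: [I^-2 L^2 M T^-3]
Right side: [I^-1 L M T^-3]

The two sides have different dimensions, so the equation is NOT dimensionally consistent.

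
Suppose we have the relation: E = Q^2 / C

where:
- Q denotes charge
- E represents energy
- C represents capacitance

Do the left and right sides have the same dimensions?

Yes

Q (charge) has dimensions [I T].
E (energy) has dimensions [L^2 M T^-2].
C (capacitance) has dimensions [I^2 L^-2 M^-1 T^4].

Left side: [L^2 M T^-2]
Right side: [L^2 M T^-2]

Both sides have the same dimensions, so the equation is dimensionally consistent.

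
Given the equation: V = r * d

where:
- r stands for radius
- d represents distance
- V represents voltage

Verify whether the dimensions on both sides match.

No

r (radius) has dimensions [L].
d (distance) has dimensions [L].
V (voltage) has dimensions [I^-1 L^2 M T^-3].

Left side: [I^-1 L^2 M T^-3]
Right side: [L^2]

The two sides have different dimensions, so the equation is NOT dimensionally consistent.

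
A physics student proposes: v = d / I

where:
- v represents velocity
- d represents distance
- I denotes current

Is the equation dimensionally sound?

No

v (velocity) has dimensions [L T^-1].
d (distance) has dimensions [L].
I (current) has dimensions [I].

Left side: [L T^-1]
Right side: [I^-1 L]

The two sides have different dimensions, so the equation is NOT dimensionally consistent.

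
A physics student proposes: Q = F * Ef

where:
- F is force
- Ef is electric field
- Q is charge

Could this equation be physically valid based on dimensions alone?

No

F (force) has dimensions [L M T^-2].
Ef (electric field) has dimensions [I^-1 L M T^-3].
Q (charge) has dimensions [I T].

Left side: [I T]
Right side: [I^-1 L^2 M^2 T^-5]

The two sides have different dimensions, so the equation is NOT dimensionally consistent.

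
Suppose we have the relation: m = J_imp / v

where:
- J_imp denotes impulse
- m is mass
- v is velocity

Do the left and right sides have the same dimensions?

Yes

J_imp (impulse) has dimensions [L M T^-1].
m (mass) has dimensions [M].
v (velocity) has dimensions [L T^-1].

Left side: [M]
Right side: [M]

Both sides have the same dimensions, so the equation is dimensionally consistent.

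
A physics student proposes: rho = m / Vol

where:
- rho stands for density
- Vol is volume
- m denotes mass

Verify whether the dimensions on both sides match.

Yes

rho (density) has dimensions [L^-3 M].
Vol (volume) has dimensions [L^3].
m (mass) has dimensions [M].

Left side: [L^-3 M]
Right side: [L^-3 M]

Both sides have the same dimensions, so the equation is dimensionally consistent.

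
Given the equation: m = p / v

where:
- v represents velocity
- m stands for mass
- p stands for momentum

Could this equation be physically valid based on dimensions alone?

Yes

v (velocity) has dimensions [L T^-1].
m (mass) has dimensions [M].
p (momentum) has dimensions [L M T^-1].

Left side: [M]
Right side: [M]

Both sides have the same dimensions, so the equation is dimensionally consistent.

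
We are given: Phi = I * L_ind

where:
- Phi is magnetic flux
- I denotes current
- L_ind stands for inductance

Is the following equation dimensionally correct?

Yes

Phi (magnetic flux) has dimensions [I^-1 L^2 M T^-2].
I (current) has dimensions [I].
L_ind (inductance) has dimensions [I^-2 L^2 M T^-2].

Left side: [I^-1 L^2 M T^-2]
Right side: [I^-1 L^2 M T^-2]

Both sides have the same dimensions, so the equation is dimensionally consistent.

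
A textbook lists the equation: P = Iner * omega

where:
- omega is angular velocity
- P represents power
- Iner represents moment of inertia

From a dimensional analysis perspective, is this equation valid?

No

omega (angular velocity) has dimensions [T^-1].
P (power) has dimensions [L^2 M T^-3].
Iner (moment of inertia) has dimensions [L^2 M].

Left side: [L^2 M T^-3]
Right side: [L^2 M T^-1]

The two sides have different dimensions, so the equation is NOT dimensionally consistent.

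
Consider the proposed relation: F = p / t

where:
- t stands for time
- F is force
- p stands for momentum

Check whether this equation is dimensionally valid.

Yes

t (time) has dimensions [T].
F (force) has dimensions [L M T^-2].
p (momentum) has dimensions [L M T^-1].

Left side: [L M T^-2]
Right side: [L M T^-2]

Both sides have the same dimensions, so the equation is dimensionally consistent.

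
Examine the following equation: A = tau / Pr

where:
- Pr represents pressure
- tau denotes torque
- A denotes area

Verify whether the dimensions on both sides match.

No

Pr (pressure) has dimensions [L^-1 M T^-2].
tau (torque) has dimensions [L^2 M T^-2].
A (area) has dimensions [L^2].

Left side: [L^2]
Right side: [L^3]

The two sides have different dimensions, so the equation is NOT dimensionally consistent.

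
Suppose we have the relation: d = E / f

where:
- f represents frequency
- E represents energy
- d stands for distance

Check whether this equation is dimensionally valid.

No

f (frequency) has dimensions [T^-1].
E (energy) has dimensions [L^2 M T^-2].
d (distance) has dimensions [L].

Left side: [L]
Right side: [L^2 M T^-1]

The two sides have different dimensions, so the equation is NOT dimensionally consistent.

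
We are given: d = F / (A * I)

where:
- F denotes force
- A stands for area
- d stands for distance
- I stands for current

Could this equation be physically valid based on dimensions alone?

No

F (force) has dimensions [L M T^-2].
A (area) has dimensions [L^2].
d (distance) has dimensions [L].
I (current) has dimensions [I].

Left side: [L]
Right side: [I^-1 L^-1 M T^-2]

The two sides have different dimensions, so the equation is NOT dimensionally consistent.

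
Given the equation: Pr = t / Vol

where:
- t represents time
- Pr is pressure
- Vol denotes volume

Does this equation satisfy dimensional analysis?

No

t (time) has dimensions [T].
Pr (pressure) has dimensions [L^-1 M T^-2].
Vol (volume) has dimensions [L^3].

Left side: [L^-1 M T^-2]
Right side: [L^-3 T]

The two sides have different dimensions, so the equation is NOT dimensionally consistent.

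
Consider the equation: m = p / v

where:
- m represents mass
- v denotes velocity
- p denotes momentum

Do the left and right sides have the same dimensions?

Yes

m (mass) has dimensions [M].
v (velocity) has dimensions [L T^-1].
p (momentum) has dimensions [L M T^-1].

Left side: [M]
Right side: [M]

Both sides have the same dimensions, so the equation is dimensionally consistent.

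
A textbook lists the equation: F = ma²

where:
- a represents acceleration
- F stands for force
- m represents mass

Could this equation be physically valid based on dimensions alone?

No

a (acceleration) has dimensions [L T^-2].
F (force) has dimensions [L M T^-2].
m (mass) has dimensions [M].

Left side: [L M T^-2]
Right side: [L^2 M T^-4]

The two sides have different dimensions, so the equation is NOT dimensionally consistent.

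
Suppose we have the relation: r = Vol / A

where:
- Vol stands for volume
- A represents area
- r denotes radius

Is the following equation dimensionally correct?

Yes

Vol (volume) has dimensions [L^3].
A (area) has dimensions [L^2].
r (radius) has dimensions [L].

Left side: [L]
Right side: [L]

Both sides have the same dimensions, so the equation is dimensionally consistent.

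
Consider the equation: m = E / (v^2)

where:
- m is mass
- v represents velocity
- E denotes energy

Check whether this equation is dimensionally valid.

Yes

m (mass) has dimensions [M].
v (velocity) has dimensions [L T^-1].
E (energy) has dimensions [L^2 M T^-2].

Left side: [M]
Right side: [M]

Both sides have the same dimensions, so the equation is dimensionally consistent.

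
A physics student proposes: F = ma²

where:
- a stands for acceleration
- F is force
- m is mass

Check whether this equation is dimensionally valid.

No

a (acceleration) has dimensions [L T^-2].
F (force) has dimensions [L M T^-2].
m (mass) has dimensions [M].

Left side: [L M T^-2]
Right side: [L^2 M T^-4]

The two sides have different dimensions, so the equation is NOT dimensionally consistent.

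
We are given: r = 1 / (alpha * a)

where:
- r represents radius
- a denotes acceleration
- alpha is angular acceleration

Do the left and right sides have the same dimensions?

No

r (radius) has dimensions [L].
a (acceleration) has dimensions [L T^-2].
alpha (angular acceleration) has dimensions [T^-2].

Left side: [L]
Right side: [L^-1 T^4]

The two sides have different dimensions, so the equation is NOT dimensionally consistent.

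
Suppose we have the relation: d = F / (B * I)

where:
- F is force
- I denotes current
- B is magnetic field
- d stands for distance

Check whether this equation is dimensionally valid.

Yes

F (force) has dimensions [L M T^-2].
I (current) has dimensions [I].
B (magnetic field) has dimensions [I^-1 M T^-2].
d (distance) has dimensions [L].

Left side: [L]
Right side: [L]

Both sides have the same dimensions, so the equation is dimensionally consistent.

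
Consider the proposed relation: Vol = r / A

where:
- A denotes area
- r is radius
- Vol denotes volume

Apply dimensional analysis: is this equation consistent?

No

A (area) has dimensions [L^2].
r (radius) has dimensions [L].
Vol (volume) has dimensions [L^3].

Left side: [L^3]
Right side: [L^-1]

The two sides have different dimensions, so the equation is NOT dimensionally consistent.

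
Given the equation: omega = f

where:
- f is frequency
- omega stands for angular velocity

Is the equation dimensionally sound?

Yes

f (frequency) has dimensions [T^-1].
omega (angular velocity) has dimensions [T^-1].

Left side: [T^-1]
Right side: [T^-1]

Both sides have the same dimensions, so the equation is dimensionally consistent.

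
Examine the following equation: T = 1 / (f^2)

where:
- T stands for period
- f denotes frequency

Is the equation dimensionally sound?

No

T (period) has dimensions [T].
f (frequency) has dimensions [T^-1].

Left side: [T]
Right side: [T^2]

The two sides have different dimensions, so the equation is NOT dimensionally consistent.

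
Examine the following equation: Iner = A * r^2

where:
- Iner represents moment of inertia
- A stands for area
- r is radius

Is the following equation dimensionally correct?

No

Iner (moment of inertia) has dimensions [L^2 M].
A (area) has dimensions [L^2].
r (radius) has dimensions [L].

Left side: [L^2 M]
Right side: [L^4]

The two sides have different dimensions, so the equation is NOT dimensionally consistent.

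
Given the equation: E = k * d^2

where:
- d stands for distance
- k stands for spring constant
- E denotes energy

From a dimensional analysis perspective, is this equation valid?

Yes

d (distance) has dimensions [L].
k (spring constant) has dimensions [M T^-2].
E (energy) has dimensions [L^2 M T^-2].

Left side: [L^2 M T^-2]
Right side: [L^2 M T^-2]

Both sides have the same dimensions, so the equation is dimensionally consistent.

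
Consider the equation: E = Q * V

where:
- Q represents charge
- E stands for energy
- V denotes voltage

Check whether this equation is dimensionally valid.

Yes

Q (charge) has dimensions [I T].
E (energy) has dimensions [L^2 M T^-2].
V (voltage) has dimensions [I^-1 L^2 M T^-3].

Left side: [L^2 M T^-2]
Right side: [L^2 M T^-2]

Both sides have the same dimensions, so the equation is dimensionally consistent.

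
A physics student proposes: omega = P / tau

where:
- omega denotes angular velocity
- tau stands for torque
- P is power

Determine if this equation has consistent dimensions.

Yes

omega (angular velocity) has dimensions [T^-1].
tau (torque) has dimensions [L^2 M T^-2].
P (power) has dimensions [L^2 M T^-3].

Left side: [T^-1]
Right side: [T^-1]

Both sides have the same dimensions, so the equation is dimensionally consistent.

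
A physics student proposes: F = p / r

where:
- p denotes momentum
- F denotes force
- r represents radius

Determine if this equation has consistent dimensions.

No

p (momentum) has dimensions [L M T^-1].
F (force) has dimensions [L M T^-2].
r (radius) has dimensions [L].

Left side: [L M T^-2]
Right side: [M T^-1]

The two sides have different dimensions, so the equation is NOT dimensionally consistent.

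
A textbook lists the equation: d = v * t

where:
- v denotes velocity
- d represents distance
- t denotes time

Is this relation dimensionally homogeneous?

Yes

v (velocity) has dimensions [L T^-1].
d (distance) has dimensions [L].
t (time) has dimensions [T].

Left side: [L]
Right side: [L]

Both sides have the same dimensions, so the equation is dimensionally consistent.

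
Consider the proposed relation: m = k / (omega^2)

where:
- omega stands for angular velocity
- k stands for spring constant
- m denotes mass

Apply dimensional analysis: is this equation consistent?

Yes

omega (angular velocity) has dimensions [T^-1].
k (spring constant) has dimensions [M T^-2].
m (mass) has dimensions [M].

Left side: [M]
Right side: [M]

Both sides have the same dimensions, so the equation is dimensionally consistent.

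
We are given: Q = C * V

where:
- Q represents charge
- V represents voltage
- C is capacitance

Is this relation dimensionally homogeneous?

Yes

Q (charge) has dimensions [I T].
V (voltage) has dimensions [I^-1 L^2 M T^-3].
C (capacitance) has dimensions [I^2 L^-2 M^-1 T^4].

Left side: [I T]
Right side: [I T]

Both sides have the same dimensions, so the equation is dimensionally consistent.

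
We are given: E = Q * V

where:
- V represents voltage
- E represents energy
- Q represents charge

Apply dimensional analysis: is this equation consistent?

Yes

V (voltage) has dimensions [I^-1 L^2 M T^-3].
E (energy) has dimensions [L^2 M T^-2].
Q (charge) has dimensions [I T].

Left side: [L^2 M T^-2]
Right side: [L^2 M T^-2]

Both sides have the same dimensions, so the equation is dimensionally consistent.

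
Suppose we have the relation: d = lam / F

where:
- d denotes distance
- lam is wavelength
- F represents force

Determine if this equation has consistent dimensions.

No

d (distance) has dimensions [L].
lam (wavelength) has dimensions [L].
F (force) has dimensions [L M T^-2].

Left side: [L]
Right side: [M^-1 T^2]

The two sides have different dimensions, so the equation is NOT dimensionally consistent.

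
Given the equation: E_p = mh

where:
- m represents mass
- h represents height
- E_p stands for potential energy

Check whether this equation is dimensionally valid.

No

m (mass) has dimensions [M].
h (height) has dimensions [L].
E_p (potential energy) has dimensions [L^2 M T^-2].

Left side: [L^2 M T^-2]
Right side: [L M]

The two sides have different dimensions, so the equation is NOT dimensionally consistent.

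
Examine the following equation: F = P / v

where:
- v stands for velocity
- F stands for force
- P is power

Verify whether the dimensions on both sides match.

Yes

v (velocity) has dimensions [L T^-1].
F (force) has dimensions [L M T^-2].
P (power) has dimensions [L^2 M T^-3].

Left side: [L M T^-2]
Right side: [L M T^-2]

Both sides have the same dimensions, so the equation is dimensionally consistent.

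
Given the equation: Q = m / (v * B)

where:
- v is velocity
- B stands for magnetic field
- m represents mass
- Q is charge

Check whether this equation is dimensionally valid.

No

v (velocity) has dimensions [L T^-1].
B (magnetic field) has dimensions [I^-1 M T^-2].
m (mass) has dimensions [M].
Q (charge) has dimensions [I T].

Left side: [I T]
Right side: [I L^-1 T^3]

The two sides have different dimensions, so the equation is NOT dimensionally consistent.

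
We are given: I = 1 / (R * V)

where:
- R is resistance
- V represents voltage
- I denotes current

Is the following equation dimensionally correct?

No

R (resistance) has dimensions [I^-2 L^2 M T^-3].
V (voltage) has dimensions [I^-1 L^2 M T^-3].
I (current) has dimensions [I].

Left side: [I]
Right side: [I^3 L^-4 M^-2 T^6]

The two sides have different dimensions, so the equation is NOT dimensionally consistent.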